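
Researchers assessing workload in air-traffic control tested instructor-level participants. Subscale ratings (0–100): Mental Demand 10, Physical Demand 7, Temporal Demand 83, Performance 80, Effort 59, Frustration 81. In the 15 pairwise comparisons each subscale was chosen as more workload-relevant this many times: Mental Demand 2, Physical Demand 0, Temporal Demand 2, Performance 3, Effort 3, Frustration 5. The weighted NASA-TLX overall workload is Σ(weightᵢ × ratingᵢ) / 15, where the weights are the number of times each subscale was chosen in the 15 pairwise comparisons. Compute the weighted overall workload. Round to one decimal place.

The tallies are the weights (they sum to 15).
Weighted sum = 2·10 + 0·7 + 2·83 + 3·80 + 3·59 + 5·81
            = 20 + 0 + 166 + 240 + 177 + 405 = 1008.
Overall workload = 1008 / 15 = 67.2000 ≈ 67.2.

67.2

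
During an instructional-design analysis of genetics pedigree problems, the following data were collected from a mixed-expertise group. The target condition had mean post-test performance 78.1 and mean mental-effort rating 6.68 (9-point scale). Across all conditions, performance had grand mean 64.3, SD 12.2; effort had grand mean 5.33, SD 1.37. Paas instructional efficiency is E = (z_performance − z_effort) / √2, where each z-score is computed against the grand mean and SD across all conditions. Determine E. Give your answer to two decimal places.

z_performance = (78.1 − 64.3) / 12.2 = 13.8000 / 12.2 = 1.1311.
z_effort = (6.68 − 5.33) / 1.37 = 1.3500 / 1.37 = 0.9854.
z_P − z_E = 1.1311 − 0.9854 = 0.1457.
E = 0.1457 / √2 = 0.1457 / 1.41421 = 0.1030 ≈ 0.10.

0.10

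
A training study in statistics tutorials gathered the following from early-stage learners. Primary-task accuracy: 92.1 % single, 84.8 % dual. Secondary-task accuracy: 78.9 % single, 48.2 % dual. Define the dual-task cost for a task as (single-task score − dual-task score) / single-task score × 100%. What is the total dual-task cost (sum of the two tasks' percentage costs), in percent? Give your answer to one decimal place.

Primary cost = (92.1 − 84.8) / 92.1 × 100% = 7.9262%.
Secondary cost = (78.9 − 48.2) / 78.9 × 100% = 38.9100%.
Total = 7.9262% + 38.9100% = 46.8362% ≈ 46.8%.

46.8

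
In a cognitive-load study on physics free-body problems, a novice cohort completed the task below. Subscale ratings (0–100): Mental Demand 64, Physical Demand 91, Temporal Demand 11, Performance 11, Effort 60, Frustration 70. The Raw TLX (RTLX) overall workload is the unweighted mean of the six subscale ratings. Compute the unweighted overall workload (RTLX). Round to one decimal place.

Sum of ratings = 64 + 91 + 11 + 11 + 60 + 70 = 307.
RTLX = 307 / 6 = 51.1667 ≈ 51.2.

51.2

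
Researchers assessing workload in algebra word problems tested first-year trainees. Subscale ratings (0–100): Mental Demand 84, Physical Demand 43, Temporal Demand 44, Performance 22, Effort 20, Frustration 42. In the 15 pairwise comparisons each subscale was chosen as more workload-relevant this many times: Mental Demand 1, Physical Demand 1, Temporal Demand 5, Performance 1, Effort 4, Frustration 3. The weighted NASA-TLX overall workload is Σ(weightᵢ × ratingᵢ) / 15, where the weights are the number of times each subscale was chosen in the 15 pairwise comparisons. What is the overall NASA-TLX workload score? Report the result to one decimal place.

The tallies are the weights (they sum to 15).
Weighted sum = 1·84 + 1·43 + 5·44 + 1·22 + 4·20 + 3·42
            = 84 + 43 + 220 + 22 + 80 + 126 = 575.
Overall workload = 575 / 15 = 38.3333 ≈ 38.3.

38.3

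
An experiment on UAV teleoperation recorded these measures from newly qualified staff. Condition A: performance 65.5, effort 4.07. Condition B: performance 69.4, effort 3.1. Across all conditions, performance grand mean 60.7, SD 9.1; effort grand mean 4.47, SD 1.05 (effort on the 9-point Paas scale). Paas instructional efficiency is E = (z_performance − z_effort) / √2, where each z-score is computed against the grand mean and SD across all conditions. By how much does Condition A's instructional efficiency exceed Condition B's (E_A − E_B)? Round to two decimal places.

-0.96

Condition A: z_P = (65.5 − 60.7)/9.1 = 0.5275; z_E = (4.07 − 4.47)/1.05 = -0.3810; E_A = (0.5275 − (-0.3810))/√2 = 0.6424.
Condition B: z_P = (69.4 − 60.7)/9.1 = 0.9560; z_E = (3.1 − 4.47)/1.05 = -1.3048; E_B = (0.9560 − (-1.3048))/√2 = 1.5986.
E_A − E_B = 0.6424 − 1.5986 = -0.9562 ≈ -0.96.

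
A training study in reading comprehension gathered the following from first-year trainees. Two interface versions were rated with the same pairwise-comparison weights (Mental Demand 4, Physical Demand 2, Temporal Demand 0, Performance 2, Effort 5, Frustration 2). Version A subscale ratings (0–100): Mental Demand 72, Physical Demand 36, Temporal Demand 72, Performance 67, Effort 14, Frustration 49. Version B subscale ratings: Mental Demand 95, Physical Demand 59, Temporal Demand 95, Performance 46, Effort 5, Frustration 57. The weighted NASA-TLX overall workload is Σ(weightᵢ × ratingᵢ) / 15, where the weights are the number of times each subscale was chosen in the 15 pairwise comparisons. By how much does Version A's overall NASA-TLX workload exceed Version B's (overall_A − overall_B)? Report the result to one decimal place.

Version A weighted sum = 4·72 + 2·36 + 0·72 + 2·67 + 5·14 + 2·49 = 288 + 72 + 0 + 134 + 70 + 98 = 662; overall_A = 662/15 = 44.1333.
Version B weighted sum = 4·95 + 2·59 + 0·95 + 2·46 + 5·5 + 2·57 = 380 + 118 + 0 + 92 + 25 + 114 = 729; overall_B = 729/15 = 48.6000.
Difference = 44.1333 − 48.6000 = -4.4667 ≈ -4.5.

-4.5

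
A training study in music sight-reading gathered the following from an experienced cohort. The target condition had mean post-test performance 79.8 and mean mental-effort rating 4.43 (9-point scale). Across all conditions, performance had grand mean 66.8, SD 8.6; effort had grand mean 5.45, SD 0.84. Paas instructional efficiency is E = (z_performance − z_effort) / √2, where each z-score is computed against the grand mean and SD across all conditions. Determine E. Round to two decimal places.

z_performance = (79.8 − 66.8) / 8.6 = 13.0000 / 8.6 = 1.5116.
z_effort = (4.43 − 5.45) / 0.84 = -1.0200 / 0.84 = -1.2143.
z_P − z_E = 1.5116 − (-1.2143) = 2.7259.
E = 2.7259 / √2 = 2.7259 / 1.41421 = 1.9275 ≈ 1.93.

1.93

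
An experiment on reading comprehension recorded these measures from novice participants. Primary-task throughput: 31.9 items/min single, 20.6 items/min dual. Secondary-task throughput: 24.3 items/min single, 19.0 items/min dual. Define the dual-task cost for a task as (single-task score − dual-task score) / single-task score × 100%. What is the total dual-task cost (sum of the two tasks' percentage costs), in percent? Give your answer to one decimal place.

57.2

Primary cost = (31.9 − 20.6) / 31.9 × 100% = 35.4232%.
Secondary cost = (24.3 − 19.0) / 24.3 × 100% = 21.8107%.
Total = 35.4232% + 21.8107% = 57.2339% ≈ 57.2%.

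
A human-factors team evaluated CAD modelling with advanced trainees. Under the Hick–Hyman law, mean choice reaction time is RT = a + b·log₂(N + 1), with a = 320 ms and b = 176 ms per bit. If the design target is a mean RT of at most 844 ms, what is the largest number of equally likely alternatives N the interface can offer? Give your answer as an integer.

6

Set 320 + 176·log₂(N + 1) ≤ 844.
log₂(N + 1) ≤ (844 − 320) / 176 = 2.9773.
N + 1 ≤ 2^2.9773 = 7.8751.
N ≤ 6.8751, so the largest integer N is 6.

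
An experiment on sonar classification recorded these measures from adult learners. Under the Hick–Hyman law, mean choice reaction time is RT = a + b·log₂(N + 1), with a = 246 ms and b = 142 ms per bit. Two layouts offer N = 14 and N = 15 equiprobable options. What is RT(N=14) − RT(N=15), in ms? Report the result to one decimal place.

RT(14) = 246 + 142·log₂(15) = 246 + 142·3.9069 = 800.7798 ms.
RT(15) = 246 + 142·log₂(16) = 246 + 142·4.0000 = 814.0000 ms.
Difference = 800.7798 − 814.0000 = -13.2202 ≈ -13.2 ms.

-13.2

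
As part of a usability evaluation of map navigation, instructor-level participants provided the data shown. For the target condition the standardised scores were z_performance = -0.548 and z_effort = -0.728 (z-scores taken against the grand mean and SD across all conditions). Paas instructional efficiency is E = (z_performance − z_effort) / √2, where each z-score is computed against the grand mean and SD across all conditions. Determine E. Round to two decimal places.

z_P − z_E = -0.548 − (-0.728) = 0.1800.
E = 0.1800 / √2 = 0.1800 / 1.41421 = 0.1273 ≈ 0.13.

0.13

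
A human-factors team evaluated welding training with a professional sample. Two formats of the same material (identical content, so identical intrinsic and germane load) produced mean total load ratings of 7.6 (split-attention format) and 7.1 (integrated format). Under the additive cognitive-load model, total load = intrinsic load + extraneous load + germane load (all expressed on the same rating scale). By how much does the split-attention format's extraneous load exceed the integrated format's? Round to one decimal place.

0.5

Intrinsic and germane load are equal across formats, so the difference in total load equals the difference in extraneous load.
Extraneous-load difference = 7.6 − 7.1 = 0.5.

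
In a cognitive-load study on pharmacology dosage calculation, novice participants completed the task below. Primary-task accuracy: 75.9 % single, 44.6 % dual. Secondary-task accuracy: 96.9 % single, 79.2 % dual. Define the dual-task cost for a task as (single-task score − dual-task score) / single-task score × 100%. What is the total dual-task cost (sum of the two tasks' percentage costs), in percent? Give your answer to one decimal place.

59.5

Primary cost = (75.9 − 44.6) / 75.9 × 100% = 41.2385%.
Secondary cost = (96.9 − 79.2) / 96.9 × 100% = 18.2663%.
Total = 41.2385% + 18.2663% = 59.5048% ≈ 59.5%.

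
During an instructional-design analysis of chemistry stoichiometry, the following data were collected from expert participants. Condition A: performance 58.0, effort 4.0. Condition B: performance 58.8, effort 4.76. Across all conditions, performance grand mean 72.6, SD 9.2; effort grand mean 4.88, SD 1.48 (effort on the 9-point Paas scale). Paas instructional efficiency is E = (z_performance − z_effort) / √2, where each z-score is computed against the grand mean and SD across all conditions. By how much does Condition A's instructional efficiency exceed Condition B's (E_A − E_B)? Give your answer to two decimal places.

Condition A: z_P = (58.0 − 72.6)/9.2 = -1.5870; z_E = (4.0 − 4.88)/1.48 = -0.5946; E_A = (-1.5870 − (-0.5946))/√2 = -0.7017.
Condition B: z_P = (58.8 − 72.6)/9.2 = -1.5000; z_E = (4.76 − 4.88)/1.48 = -0.0811; E_B = (-1.5000 − (-0.0811))/√2 = -1.0033.
E_A − E_B = -0.7017 − (-1.0033) = 0.3016 ≈ 0.30.

0.30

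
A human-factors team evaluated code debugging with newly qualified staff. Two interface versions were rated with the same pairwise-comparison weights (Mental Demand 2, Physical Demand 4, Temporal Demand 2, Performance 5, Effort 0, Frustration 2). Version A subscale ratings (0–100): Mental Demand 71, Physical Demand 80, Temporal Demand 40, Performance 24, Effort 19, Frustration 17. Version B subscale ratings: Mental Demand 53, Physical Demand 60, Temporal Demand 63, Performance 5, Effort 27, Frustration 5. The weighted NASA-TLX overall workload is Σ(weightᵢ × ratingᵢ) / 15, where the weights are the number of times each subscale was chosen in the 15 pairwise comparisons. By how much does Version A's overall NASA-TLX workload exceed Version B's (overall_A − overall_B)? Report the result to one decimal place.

12.6

Version A weighted sum = 2·71 + 4·80 + 2·40 + 5·24 + 0·19 + 2·17 = 142 + 320 + 80 + 120 + 0 + 34 = 696; overall_A = 696/15 = 46.4000.
Version B weighted sum = 2·53 + 4·60 + 2·63 + 5·5 + 0·27 + 2·5 = 106 + 240 + 126 + 25 + 0 + 10 = 507; overall_B = 507/15 = 33.8000.
Difference = 46.4000 − 33.8000 = 12.6000 ≈ 12.6.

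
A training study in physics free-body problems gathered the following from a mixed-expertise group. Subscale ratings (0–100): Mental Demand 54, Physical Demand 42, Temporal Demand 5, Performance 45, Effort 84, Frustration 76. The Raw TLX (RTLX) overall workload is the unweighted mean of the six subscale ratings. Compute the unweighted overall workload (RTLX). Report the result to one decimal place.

Sum of ratings = 54 + 42 + 5 + 45 + 84 + 76 = 306.
RTLX = 306 / 6 = 51.0000 ≈ 51.0.

51.0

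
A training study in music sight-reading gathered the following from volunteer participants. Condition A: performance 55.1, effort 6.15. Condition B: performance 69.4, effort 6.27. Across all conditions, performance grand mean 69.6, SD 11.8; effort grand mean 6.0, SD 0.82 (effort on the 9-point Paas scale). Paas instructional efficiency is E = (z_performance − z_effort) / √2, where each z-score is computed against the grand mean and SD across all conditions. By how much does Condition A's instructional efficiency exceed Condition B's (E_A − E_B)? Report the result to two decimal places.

Condition A: z_P = (55.1 − 69.6)/11.8 = -1.2288; z_E = (6.15 − 6.0)/0.82 = 0.1829; E_A = (-1.2288 − 0.1829)/√2 = -0.9982.
Condition B: z_P = (69.4 − 69.6)/11.8 = -0.0169; z_E = (6.27 − 6.0)/0.82 = 0.3293; E_B = (-0.0169 − 0.3293)/√2 = -0.2448.
E_A − E_B = -0.9982 − (-0.2448) = -0.7534 ≈ -0.75.

-0.75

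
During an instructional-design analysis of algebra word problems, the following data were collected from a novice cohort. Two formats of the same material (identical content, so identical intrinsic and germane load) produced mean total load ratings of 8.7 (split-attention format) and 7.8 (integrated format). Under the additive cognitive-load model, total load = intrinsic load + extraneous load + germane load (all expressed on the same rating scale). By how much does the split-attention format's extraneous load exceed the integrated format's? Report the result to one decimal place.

Intrinsic and germane load are equal across formats, so the difference in total load equals the difference in extraneous load.
Extraneous-load difference = 8.7 − 7.8 = 0.9.

0.9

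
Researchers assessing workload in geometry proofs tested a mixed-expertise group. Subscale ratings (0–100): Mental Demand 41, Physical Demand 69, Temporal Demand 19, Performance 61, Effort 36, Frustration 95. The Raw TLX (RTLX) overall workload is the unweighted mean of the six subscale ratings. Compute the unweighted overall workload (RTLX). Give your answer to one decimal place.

Sum of ratings = 41 + 69 + 19 + 61 + 36 + 95 = 321.
RTLX = 321 / 6 = 53.5000 ≈ 53.5.

53.5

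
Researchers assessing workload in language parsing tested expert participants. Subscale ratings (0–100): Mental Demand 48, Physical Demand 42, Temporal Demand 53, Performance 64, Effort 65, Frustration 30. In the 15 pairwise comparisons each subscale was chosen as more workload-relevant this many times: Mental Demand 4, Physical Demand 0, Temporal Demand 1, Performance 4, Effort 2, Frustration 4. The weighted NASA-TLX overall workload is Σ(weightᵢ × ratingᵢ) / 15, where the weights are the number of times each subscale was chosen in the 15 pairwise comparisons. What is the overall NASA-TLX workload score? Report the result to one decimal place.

50.1

The tallies are the weights (they sum to 15).
Weighted sum = 4·48 + 0·42 + 1·53 + 4·64 + 2·65 + 4·30
            = 192 + 0 + 53 + 256 + 130 + 120 = 751.
Overall workload = 751 / 15 = 50.0667 ≈ 50.1.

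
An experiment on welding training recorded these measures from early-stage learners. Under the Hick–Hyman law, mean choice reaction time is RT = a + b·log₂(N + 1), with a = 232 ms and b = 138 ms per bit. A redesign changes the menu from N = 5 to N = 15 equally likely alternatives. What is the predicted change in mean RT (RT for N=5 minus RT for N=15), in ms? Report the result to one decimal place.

-195.3

RT(5) = 232 + 138·log₂(6) = 232 + 138·2.5850 = 588.7300 ms.
RT(15) = 232 + 138·log₂(16) = 232 + 138·4.0000 = 784.0000 ms.
Difference = 588.7300 − 784.0000 = -195.2700 ≈ -195.3 ms.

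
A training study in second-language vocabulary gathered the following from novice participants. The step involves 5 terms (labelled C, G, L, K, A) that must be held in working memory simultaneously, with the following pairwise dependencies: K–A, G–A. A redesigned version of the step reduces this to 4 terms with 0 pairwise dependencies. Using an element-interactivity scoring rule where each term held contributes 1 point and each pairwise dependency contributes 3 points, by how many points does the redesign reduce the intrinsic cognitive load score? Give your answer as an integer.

7

Original: 5 × 1 + 2 × 3 = 5 + 6 = 11.
Redesigned: 4 × 1 + 0 × 3 = 4 + 0 = 4.
Reduction = 11 − 4 = 7.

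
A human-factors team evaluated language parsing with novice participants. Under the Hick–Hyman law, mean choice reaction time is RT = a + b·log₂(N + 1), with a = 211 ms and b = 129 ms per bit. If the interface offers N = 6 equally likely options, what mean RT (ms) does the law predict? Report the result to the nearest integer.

573

log₂(6 + 1) = log₂(7) = 2.8074.
RT = 211 + 129 × 2.8074 = 211 + 362.1546 = 573.1546 ms.
≈ 573 ms.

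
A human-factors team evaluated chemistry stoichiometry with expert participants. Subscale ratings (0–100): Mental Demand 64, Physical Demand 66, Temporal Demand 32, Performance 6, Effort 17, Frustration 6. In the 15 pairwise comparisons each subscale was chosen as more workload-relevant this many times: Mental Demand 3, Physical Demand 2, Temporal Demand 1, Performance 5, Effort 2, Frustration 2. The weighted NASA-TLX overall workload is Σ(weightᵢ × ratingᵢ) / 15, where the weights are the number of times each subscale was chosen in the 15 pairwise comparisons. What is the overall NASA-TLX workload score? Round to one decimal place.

The tallies are the weights (they sum to 15).
Weighted sum = 3·64 + 2·66 + 1·32 + 5·6 + 2·17 + 2·6
            = 192 + 132 + 32 + 30 + 34 + 12 = 432.
Overall workload = 432 / 15 = 28.8000 ≈ 28.8.

28.8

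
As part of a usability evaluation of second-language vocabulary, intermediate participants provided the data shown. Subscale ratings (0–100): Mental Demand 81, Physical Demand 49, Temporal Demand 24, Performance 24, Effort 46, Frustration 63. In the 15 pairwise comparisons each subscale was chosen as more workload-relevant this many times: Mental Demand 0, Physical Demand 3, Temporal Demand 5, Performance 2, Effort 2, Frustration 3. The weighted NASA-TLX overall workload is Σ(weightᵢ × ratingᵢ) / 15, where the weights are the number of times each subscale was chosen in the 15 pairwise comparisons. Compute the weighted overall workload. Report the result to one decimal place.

The tallies are the weights (they sum to 15).
Weighted sum = 0·81 + 3·49 + 5·24 + 2·24 + 2·46 + 3·63
            = 0 + 147 + 120 + 48 + 92 + 189 = 596.
Overall workload = 596 / 15 = 39.7333 ≈ 39.7.

39.7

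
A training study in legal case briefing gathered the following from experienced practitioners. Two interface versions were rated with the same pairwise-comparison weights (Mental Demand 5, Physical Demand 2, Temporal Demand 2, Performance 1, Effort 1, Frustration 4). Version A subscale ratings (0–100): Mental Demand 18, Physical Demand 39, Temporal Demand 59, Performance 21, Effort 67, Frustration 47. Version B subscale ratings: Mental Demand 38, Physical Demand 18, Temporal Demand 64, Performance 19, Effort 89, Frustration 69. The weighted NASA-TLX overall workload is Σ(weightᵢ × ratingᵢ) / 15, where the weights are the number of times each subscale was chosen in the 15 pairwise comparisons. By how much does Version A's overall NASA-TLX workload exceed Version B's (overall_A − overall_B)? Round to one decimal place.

Version A weighted sum = 5·18 + 2·39 + 2·59 + 1·21 + 1·67 + 4·47 = 90 + 78 + 118 + 21 + 67 + 188 = 562; overall_A = 562/15 = 37.4667.
Version B weighted sum = 5·38 + 2·18 + 2·64 + 1·19 + 1·89 + 4·69 = 190 + 36 + 128 + 19 + 89 + 276 = 738; overall_B = 738/15 = 49.2000.
Difference = 37.4667 − 49.2000 = -11.7333 ≈ -11.7.

-11.7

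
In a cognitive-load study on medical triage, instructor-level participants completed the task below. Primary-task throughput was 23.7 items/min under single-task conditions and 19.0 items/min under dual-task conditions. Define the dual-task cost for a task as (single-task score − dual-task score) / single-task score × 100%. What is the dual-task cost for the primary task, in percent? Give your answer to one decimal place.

19.8

Cost = (23.7 − 19.0) / 23.7 × 100%
     = 4.7000 / 23.7 × 100% = 19.8312%.
≈ 19.8%.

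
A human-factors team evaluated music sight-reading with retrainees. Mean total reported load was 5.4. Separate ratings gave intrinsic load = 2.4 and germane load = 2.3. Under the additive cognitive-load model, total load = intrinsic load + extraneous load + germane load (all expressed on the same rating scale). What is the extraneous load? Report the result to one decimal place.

extraneous load = total − intrinsic − germane
             = 5.4 − 2.4 − 2.3 = 0.7.

0.7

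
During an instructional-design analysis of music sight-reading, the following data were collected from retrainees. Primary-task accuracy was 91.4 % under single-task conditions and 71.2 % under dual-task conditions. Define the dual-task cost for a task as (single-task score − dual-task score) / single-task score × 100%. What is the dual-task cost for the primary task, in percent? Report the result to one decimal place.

22.1

Cost = (91.4 − 71.2) / 91.4 × 100%
     = 20.2000 / 91.4 × 100% = 22.1007%.
≈ 22.1%.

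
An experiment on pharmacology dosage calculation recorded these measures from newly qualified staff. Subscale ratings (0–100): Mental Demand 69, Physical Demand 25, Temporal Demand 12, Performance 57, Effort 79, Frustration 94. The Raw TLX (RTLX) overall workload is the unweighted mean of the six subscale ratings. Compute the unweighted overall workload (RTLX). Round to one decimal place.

Sum of ratings = 69 + 25 + 12 + 57 + 79 + 94 = 336.
RTLX = 336 / 6 = 56.0000 ≈ 56.0.

56.0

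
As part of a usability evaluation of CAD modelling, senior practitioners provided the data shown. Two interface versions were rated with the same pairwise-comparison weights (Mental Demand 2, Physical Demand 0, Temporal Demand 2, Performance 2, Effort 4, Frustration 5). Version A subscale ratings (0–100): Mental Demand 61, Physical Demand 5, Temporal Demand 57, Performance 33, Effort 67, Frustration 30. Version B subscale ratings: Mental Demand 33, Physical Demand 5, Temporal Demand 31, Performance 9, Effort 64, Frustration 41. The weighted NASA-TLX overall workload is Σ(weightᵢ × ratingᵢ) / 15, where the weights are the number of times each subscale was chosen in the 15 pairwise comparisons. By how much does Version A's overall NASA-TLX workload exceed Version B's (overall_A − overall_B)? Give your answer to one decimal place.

7.5

Version A weighted sum = 2·61 + 0·5 + 2·57 + 2·33 + 4·67 + 5·30 = 122 + 0 + 114 + 66 + 268 + 150 = 720; overall_A = 720/15 = 48.0000.
Version B weighted sum = 2·33 + 0·5 + 2·31 + 2·9 + 4·64 + 5·41 = 66 + 0 + 62 + 18 + 256 + 205 = 607; overall_B = 607/15 = 40.4667.
Difference = 48.0000 − 40.4667 = 7.5333 ≈ 7.5.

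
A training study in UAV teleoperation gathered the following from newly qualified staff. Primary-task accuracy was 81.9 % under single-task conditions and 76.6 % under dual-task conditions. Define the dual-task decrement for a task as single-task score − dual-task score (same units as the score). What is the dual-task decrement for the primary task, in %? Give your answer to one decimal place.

5.3

Decrement = 81.9 − 76.6 = 5.3000 % ≈ 5.3 %.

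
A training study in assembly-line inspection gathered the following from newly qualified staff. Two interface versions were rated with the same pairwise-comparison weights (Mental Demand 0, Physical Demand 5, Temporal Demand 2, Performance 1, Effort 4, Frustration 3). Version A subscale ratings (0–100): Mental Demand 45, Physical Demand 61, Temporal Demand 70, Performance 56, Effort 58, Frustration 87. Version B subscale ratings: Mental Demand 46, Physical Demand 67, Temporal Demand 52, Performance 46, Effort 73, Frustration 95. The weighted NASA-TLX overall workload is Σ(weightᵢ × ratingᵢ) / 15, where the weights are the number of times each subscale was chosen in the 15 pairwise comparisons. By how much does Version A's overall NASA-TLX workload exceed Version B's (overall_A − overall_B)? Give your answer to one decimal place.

Version A weighted sum = 0·45 + 5·61 + 2·70 + 1·56 + 4·58 + 3·87 = 0 + 305 + 140 + 56 + 232 + 261 = 994; overall_A = 994/15 = 66.2667.
Version B weighted sum = 0·46 + 5·67 + 2·52 + 1·46 + 4·73 + 3·95 = 0 + 335 + 104 + 46 + 292 + 285 = 1062; overall_B = 1062/15 = 70.8000.
Difference = 66.2667 − 70.8000 = -4.5333 ≈ -4.5.

-4.5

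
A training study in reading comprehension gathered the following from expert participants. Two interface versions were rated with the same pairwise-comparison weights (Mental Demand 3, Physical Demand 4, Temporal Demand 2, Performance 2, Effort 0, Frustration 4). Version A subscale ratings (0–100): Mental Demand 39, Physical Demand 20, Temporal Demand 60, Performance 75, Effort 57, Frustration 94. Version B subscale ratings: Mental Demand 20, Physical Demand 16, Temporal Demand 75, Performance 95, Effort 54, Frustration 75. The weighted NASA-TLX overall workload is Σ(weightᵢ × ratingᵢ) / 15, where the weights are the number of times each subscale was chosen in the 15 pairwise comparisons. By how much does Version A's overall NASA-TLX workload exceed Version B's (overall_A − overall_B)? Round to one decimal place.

5.3

Version A weighted sum = 3·39 + 4·20 + 2·60 + 2·75 + 0·57 + 4·94 = 117 + 80 + 120 + 150 + 0 + 376 = 843; overall_A = 843/15 = 56.2000.
Version B weighted sum = 3·20 + 4·16 + 2·75 + 2·95 + 0·54 + 4·75 = 60 + 64 + 150 + 190 + 0 + 300 = 764; overall_B = 764/15 = 50.9333.
Difference = 56.2000 − 50.9333 = 5.2667 ≈ 5.3.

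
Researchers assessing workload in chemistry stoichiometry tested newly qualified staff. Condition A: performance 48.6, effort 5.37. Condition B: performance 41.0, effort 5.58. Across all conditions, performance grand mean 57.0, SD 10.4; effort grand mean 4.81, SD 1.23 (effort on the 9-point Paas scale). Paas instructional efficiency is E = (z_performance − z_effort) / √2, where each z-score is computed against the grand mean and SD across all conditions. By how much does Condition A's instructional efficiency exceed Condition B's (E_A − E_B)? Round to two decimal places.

Condition A: z_P = (48.6 − 57.0)/10.4 = -0.8077; z_E = (5.37 − 4.81)/1.23 = 0.4553; E_A = (-0.8077 − 0.4553)/√2 = -0.8931.
Condition B: z_P = (41.0 − 57.0)/10.4 = -1.5385; z_E = (5.58 − 4.81)/1.23 = 0.6260; E_B = (-1.5385 − 0.6260)/√2 = -1.5305.
E_A − E_B = -0.8931 − (-1.5305) = 0.6374 ≈ 0.64.

0.64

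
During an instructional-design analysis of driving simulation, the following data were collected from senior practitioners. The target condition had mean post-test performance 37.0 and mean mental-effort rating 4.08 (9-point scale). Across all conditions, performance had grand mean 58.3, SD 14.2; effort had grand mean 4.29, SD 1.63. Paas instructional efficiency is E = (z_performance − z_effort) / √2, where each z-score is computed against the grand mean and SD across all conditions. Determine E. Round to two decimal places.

-0.97

z_performance = (37.0 − 58.3) / 14.2 = -21.3000 / 14.2 = -1.5000.
z_effort = (4.08 − 4.29) / 1.63 = -0.2100 / 1.63 = -0.1288.
z_P − z_E = -1.5000 − (-0.1288) = -1.3712.
E = -1.3712 / √2 = -1.3712 / 1.41421 = -0.9696 ≈ -0.97.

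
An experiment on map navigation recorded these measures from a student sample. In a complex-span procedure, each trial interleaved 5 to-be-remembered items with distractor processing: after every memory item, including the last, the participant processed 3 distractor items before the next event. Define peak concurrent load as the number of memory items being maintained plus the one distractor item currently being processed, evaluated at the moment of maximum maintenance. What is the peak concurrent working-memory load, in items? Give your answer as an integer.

Maintenance is greatest during the distractor(s) after memory item 5: all 5 memory items are being held.
One distractor item is concurrently being processed.
Peak concurrent load = 5 + 1 = 6 items.

6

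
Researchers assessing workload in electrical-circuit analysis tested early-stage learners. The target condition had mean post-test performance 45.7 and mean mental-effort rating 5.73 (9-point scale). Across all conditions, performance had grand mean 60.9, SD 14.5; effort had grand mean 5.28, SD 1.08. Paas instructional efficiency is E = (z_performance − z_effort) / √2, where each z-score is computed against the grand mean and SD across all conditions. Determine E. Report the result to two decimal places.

z_performance = (45.7 − 60.9) / 14.5 = -15.2000 / 14.5 = -1.0483.
z_effort = (5.73 − 5.28) / 1.08 = 0.4500 / 1.08 = 0.4167.
z_P − z_E = -1.0483 − 0.4167 = -1.4650.
E = -1.4650 / √2 = -1.4650 / 1.41421 = -1.0359 ≈ -1.04.

-1.04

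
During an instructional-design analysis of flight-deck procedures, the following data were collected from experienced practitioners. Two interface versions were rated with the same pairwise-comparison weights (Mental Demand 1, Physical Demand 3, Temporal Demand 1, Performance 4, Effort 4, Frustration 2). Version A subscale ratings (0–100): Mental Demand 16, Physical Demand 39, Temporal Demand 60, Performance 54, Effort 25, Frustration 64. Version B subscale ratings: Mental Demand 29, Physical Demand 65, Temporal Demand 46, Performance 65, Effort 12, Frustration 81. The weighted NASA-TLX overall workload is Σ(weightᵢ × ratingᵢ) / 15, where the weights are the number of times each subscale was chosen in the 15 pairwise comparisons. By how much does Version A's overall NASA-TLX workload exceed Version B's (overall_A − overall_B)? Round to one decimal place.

Version A weighted sum = 1·16 + 3·39 + 1·60 + 4·54 + 4·25 + 2·64 = 16 + 117 + 60 + 216 + 100 + 128 = 637; overall_A = 637/15 = 42.4667.
Version B weighted sum = 1·29 + 3·65 + 1·46 + 4·65 + 4·12 + 2·81 = 29 + 195 + 46 + 260 + 48 + 162 = 740; overall_B = 740/15 = 49.3333.
Difference = 42.4667 − 49.3333 = -6.8666 ≈ -6.9.

-6.9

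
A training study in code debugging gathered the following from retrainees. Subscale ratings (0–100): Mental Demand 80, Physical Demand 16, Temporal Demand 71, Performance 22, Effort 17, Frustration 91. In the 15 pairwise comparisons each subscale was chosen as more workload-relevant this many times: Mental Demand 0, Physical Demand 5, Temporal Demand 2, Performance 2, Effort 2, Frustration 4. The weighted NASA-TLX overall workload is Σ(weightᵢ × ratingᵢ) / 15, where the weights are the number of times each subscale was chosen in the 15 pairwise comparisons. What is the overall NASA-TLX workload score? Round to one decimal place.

44.3

The tallies are the weights (they sum to 15).
Weighted sum = 0·80 + 5·16 + 2·71 + 2·22 + 2·17 + 4·91
            = 0 + 80 + 142 + 44 + 34 + 364 = 664.
Overall workload = 664 / 15 = 44.2667 ≈ 44.3.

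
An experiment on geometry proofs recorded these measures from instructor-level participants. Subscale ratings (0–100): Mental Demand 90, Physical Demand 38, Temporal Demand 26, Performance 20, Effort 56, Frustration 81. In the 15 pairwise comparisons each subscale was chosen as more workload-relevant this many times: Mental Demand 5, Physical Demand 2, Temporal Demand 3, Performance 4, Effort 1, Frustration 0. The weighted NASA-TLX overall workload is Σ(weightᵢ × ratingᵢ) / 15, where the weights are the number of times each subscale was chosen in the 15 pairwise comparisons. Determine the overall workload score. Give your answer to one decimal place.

The tallies are the weights (they sum to 15).
Weighted sum = 5·90 + 2·38 + 3·26 + 4·20 + 1·56 + 0·81
            = 450 + 76 + 78 + 80 + 56 + 0 = 740.
Overall workload = 740 / 15 = 49.3333 ≈ 49.3.

49.3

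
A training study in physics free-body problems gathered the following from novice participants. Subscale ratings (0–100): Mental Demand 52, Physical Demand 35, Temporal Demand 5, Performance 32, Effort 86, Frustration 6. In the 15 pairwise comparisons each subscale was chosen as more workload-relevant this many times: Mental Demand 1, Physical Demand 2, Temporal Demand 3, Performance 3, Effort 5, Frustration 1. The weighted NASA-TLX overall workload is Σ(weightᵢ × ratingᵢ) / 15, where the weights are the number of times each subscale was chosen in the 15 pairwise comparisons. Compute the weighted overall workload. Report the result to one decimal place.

44.6

The tallies are the weights (they sum to 15).
Weighted sum = 1·52 + 2·35 + 3·5 + 3·32 + 5·86 + 1·6
            = 52 + 70 + 15 + 96 + 430 + 6 = 669.
Overall workload = 669 / 15 = 44.6000 ≈ 44.6.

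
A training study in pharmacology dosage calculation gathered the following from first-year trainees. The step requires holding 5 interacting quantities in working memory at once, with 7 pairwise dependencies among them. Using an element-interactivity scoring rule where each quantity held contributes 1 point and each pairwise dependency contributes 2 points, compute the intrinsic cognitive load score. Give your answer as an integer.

19

Element contribution: 5 × 1 = 5.
Interaction contribution: 7 × 2 = 14.
Intrinsic load = 5 + 14 = 19.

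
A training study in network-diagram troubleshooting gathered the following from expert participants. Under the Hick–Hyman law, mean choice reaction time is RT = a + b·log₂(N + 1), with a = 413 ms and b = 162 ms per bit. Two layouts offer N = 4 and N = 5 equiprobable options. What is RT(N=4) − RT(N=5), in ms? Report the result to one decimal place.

-42.6

RT(4) = 413 + 162·log₂(5) = 413 + 162·2.3219 = 789.1478 ms.
RT(5) = 413 + 162·log₂(6) = 413 + 162·2.5850 = 831.7700 ms.
Difference = 789.1478 − 831.7700 = -42.6222 ≈ -42.6 ms.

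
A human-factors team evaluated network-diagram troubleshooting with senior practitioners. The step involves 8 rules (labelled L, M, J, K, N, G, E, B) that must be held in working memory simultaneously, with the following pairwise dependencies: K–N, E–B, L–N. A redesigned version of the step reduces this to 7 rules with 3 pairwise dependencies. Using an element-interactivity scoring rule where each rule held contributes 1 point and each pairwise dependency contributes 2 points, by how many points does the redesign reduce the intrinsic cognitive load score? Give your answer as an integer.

Original: 8 × 1 + 3 × 2 = 8 + 6 = 14.
Redesigned: 7 × 1 + 3 × 2 = 7 + 6 = 13.
Reduction = 14 − 13 = 1.

1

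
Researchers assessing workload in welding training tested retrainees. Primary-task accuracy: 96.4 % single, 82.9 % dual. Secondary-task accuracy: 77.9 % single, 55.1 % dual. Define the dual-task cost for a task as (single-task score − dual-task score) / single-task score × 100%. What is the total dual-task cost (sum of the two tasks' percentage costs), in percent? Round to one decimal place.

Primary cost = (96.4 − 82.9) / 96.4 × 100% = 14.0041%.
Secondary cost = (77.9 − 55.1) / 77.9 × 100% = 29.2683%.
Total = 14.0041% + 29.2683% = 43.2724% ≈ 43.3%.

43.3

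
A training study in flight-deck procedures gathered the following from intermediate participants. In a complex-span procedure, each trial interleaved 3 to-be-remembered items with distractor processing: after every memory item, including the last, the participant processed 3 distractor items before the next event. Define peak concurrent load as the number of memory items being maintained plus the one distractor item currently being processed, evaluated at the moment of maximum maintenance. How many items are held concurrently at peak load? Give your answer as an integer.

4

Maintenance is greatest during the distractor(s) after memory item 3: all 3 memory items are being held.
One distractor item is concurrently being processed.
Peak concurrent load = 3 + 1 = 4 items.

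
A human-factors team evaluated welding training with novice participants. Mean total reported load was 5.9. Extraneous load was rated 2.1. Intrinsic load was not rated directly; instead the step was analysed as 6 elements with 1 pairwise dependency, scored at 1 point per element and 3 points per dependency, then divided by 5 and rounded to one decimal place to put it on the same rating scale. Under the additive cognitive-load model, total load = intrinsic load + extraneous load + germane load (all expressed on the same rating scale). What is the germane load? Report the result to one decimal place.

2.0

Intrinsic (element-interactivity): (6 × 1 + 1 × 3) / 5 = 9 / 5 = 1.8000 → 1.8.
germane load = total − intrinsic − extraneous
             = 5.9 − 1.8 − 2.1 = 2.0.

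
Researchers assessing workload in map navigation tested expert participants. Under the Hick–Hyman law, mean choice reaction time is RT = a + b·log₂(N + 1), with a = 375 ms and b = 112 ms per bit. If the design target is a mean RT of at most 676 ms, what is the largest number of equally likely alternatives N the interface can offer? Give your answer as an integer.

5

Set 375 + 112·log₂(N + 1) ≤ 676.
log₂(N + 1) ≤ (676 − 375) / 112 = 2.6875.
N + 1 ≤ 2^2.6875 = 6.4420.
N ≤ 5.4420, so the largest integer N is 5.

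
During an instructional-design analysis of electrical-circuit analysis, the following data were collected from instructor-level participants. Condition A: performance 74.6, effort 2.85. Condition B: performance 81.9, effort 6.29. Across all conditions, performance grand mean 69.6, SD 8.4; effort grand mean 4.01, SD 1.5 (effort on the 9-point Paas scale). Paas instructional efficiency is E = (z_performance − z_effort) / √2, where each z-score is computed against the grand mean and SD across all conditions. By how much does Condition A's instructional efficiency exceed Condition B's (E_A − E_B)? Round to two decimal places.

1.01

Condition A: z_P = (74.6 − 69.6)/8.4 = 0.5952; z_E = (2.85 − 4.01)/1.5 = -0.7733; E_A = (0.5952 − (-0.7733))/√2 = 0.9677.
Condition B: z_P = (81.9 − 69.6)/8.4 = 1.4643; z_E = (6.29 − 4.01)/1.5 = 1.5200; E_B = (1.4643 − 1.5200)/√2 = -0.0394.
E_A − E_B = 0.9677 − (-0.0394) = 1.0071 ≈ 1.01.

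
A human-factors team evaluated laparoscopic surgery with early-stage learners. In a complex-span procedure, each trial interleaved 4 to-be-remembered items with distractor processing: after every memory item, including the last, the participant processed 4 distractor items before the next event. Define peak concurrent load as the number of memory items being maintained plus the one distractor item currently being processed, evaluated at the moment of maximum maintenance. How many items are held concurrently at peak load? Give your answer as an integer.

Maintenance is greatest during the distractor(s) after memory item 4: all 4 memory items are being held.
One distractor item is concurrently being processed.
Peak concurrent load = 4 + 1 = 5 items.

5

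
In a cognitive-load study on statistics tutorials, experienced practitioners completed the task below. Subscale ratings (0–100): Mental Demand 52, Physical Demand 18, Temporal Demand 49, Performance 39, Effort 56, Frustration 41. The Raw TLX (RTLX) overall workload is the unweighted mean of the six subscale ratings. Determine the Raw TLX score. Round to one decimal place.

Sum of ratings = 52 + 18 + 49 + 39 + 56 + 41 = 255.
RTLX = 255 / 6 = 42.5000 ≈ 42.5.

42.5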